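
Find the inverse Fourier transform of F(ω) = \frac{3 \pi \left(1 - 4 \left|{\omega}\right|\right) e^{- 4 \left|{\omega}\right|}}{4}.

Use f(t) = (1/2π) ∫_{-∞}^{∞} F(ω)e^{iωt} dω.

f(t) = \frac{6 t^{2}}{\left(t^{2} + 16\right)^{2}}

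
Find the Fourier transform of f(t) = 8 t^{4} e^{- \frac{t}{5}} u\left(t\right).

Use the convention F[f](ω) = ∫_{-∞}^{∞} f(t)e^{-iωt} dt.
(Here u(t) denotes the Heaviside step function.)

F(ω) = \frac{600000}{\left(5 i \omega + 1\right)^{5}}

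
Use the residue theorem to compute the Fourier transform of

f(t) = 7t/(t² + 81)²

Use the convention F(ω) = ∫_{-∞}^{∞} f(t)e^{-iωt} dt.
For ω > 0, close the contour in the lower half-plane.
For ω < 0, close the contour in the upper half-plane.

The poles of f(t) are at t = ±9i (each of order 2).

Let g(z) = f(z)e^{-iωz}; for large |z| the factor e^{-iωz} decays in the lower half-plane when ω > 0 and in the upper half-plane when ω < 0.

Case ω > 0 (lower half-plane, clockwise contour ⇒ F(ω) = -2πi·ΣRes):
  Res_{z = - 9 i} g(z) = \frac{7 \omega e^{- 9 \omega}}{36} (pole of order 2)
  F(ω) = -2πi·ΣRes = - \frac{7 i \pi \omega e^{- 9 \omega}}{18}

Case ω < 0 (upper half-plane, counterclockwise contour ⇒ F(ω) = +2πi·ΣRes):
  Res_{z = 9 i} g(z) = - \frac{7 \omega e^{9 \omega}}{36} (pole of order 2)
  F(ω) = 2πi·ΣRes = - \frac{7 i \pi \omega e^{9 \omega}}{18}

Both cases combine into a single formula in |ω|:

F(ω) = - \frac{7 i \pi \omega e^{- 9 \left|{\omega}\right|}}{18}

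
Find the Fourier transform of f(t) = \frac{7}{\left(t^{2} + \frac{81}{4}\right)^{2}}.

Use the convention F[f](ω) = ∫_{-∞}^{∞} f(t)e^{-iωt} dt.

F(ω) = \frac{14 \pi \left(9 \left|{\omega}\right| + 2\right) e^{- \frac{9 \left|{\omega}\right|}{2}}}{729}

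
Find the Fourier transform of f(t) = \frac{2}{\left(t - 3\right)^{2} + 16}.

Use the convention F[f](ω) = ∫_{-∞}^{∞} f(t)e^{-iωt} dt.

F(ω) = \frac{\pi e^{- 3 i \omega - 4 \left|{\omega}\right|}}{2}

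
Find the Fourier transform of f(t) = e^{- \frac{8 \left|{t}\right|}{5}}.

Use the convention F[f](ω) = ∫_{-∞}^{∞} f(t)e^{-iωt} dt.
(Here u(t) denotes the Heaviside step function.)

F(ω) = \frac{80}{25 \omega^{2} + 64}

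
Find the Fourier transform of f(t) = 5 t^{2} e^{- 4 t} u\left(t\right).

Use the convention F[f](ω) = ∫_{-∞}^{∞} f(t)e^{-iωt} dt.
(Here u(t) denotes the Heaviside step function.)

F(ω) = \frac{10}{\left(i \omega + 4\right)^{3}}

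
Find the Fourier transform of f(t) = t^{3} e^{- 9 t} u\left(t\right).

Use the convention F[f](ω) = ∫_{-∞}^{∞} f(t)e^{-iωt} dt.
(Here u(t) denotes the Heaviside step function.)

F(ω) = \frac{6}{\left(i \omega + 9\right)^{4}}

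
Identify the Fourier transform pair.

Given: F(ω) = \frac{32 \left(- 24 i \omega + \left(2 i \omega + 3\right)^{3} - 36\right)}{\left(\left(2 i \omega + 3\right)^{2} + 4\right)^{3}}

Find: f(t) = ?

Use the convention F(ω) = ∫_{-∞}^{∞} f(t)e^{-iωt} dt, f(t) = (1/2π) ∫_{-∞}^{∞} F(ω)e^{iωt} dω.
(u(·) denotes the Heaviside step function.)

f(t) = 2 t^{2} e^{- \frac{3 t}{2}} \cos{\left(t \right)} u\left(t\right)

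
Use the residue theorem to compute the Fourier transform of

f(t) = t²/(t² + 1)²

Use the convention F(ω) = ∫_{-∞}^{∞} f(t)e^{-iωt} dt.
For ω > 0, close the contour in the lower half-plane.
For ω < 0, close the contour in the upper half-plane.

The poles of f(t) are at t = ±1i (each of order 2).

Let g(z) = f(z)e^{-iωz}; for large |z| the factor e^{-iωz} decays in the lower half-plane when ω > 0 and in the upper half-plane when ω < 0.

Case ω > 0 (lower half-plane, clockwise contour ⇒ F(ω) = -2πi·ΣRes):
  Res_{z = - i} g(z) = \frac{i \left(1 - \omega\right) e^{- \omega}}{4} (pole of order 2)
  F(ω) = -2πi·ΣRes = \frac{\pi \left(1 - \omega\right) e^{- \omega}}{2}

Case ω < 0 (upper half-plane, counterclockwise contour ⇒ F(ω) = +2πi·ΣRes):
  Res_{z = i} g(z) = \frac{i \left(- \omega - 1\right) e^{\omega}}{4} (pole of order 2)
  F(ω) = 2πi·ΣRes = \frac{\pi \left(\omega + 1\right) e^{\omega}}{2}

Both cases combine into a single formula in |ω|:

F(ω) = \frac{\pi \left(1 - \left|{\omega}\right|\right) e^{- \left|{\omega}\right|}}{2}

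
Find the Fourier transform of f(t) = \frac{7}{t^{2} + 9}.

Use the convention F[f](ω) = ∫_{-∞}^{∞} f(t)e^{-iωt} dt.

F(ω) = \frac{7 \pi e^{- 3 \left|{\omega}\right|}}{3}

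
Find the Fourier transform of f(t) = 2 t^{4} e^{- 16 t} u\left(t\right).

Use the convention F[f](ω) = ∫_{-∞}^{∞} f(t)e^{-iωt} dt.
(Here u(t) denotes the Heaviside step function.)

F(ω) = \frac{48}{\left(i \omega + 16\right)^{5}}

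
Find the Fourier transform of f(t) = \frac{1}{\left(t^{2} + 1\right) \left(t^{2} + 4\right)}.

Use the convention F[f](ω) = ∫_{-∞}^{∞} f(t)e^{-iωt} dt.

F(ω) = \frac{\pi \left(2 e^{\left|{\omega}\right|} - 1\right) e^{- 2 \left|{\omega}\right|}}{6}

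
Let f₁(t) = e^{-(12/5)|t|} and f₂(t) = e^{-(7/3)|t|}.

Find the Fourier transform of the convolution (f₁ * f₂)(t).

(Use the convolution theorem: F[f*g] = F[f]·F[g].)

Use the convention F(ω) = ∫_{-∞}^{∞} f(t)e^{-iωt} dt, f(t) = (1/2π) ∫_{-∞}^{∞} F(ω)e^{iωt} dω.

F[f₁*f₂](ω) = \frac{5040}{225 \omega^{4} + 2521 \omega^{2} + 7056}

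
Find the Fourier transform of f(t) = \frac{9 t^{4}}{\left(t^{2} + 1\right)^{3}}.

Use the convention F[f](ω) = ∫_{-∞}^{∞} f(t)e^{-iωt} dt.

F(ω) = \frac{9 \pi \left(\omega^{2} - 5 \left|{\omega}\right| + 3\right) e^{- \left|{\omega}\right|}}{8}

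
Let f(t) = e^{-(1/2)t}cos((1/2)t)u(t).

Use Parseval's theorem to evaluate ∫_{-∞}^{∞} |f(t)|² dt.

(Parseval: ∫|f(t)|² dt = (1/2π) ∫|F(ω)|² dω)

∫|f(t)|² dt = \frac{3}{4}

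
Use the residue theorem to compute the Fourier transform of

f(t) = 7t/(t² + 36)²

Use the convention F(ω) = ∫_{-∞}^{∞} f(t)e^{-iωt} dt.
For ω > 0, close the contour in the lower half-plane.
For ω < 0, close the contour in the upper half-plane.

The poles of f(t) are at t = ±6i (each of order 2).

Let g(z) = f(z)e^{-iωz}; for large |z| the factor e^{-iωz} decays in the lower half-plane when ω > 0 and in the upper half-plane when ω < 0.

Case ω > 0 (lower half-plane, clockwise contour ⇒ F(ω) = -2πi·ΣRes):
  Res_{z = - 6 i} g(z) = \frac{7 \omega e^{- 6 \omega}}{24} (pole of order 2)
  F(ω) = -2πi·ΣRes = - \frac{7 i \pi \omega e^{- 6 \omega}}{12}

Case ω < 0 (upper half-plane, counterclockwise contour ⇒ F(ω) = +2πi·ΣRes):
  Res_{z = 6 i} g(z) = - \frac{7 \omega e^{6 \omega}}{24} (pole of order 2)
  F(ω) = 2πi·ΣRes = - \frac{7 i \pi \omega e^{6 \omega}}{12}

Both cases combine into a single formula in |ω|:

F(ω) = - \frac{7 i \pi \omega e^{- 6 \left|{\omega}\right|}}{12}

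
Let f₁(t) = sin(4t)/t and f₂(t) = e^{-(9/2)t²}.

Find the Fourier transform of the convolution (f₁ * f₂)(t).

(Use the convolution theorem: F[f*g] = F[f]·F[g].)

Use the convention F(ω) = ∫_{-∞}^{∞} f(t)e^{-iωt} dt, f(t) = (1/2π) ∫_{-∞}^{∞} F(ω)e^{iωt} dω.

F[f₁*f₂](ω) = \begin{cases} \frac{\sqrt{2} \pi^{\frac{3}{2}} e^{- \frac{\omega^{2}}{18}}}{3} & \text{for}\: \omega > -4 \wedge \omega < 4 \\0 & \text{otherwise} \end{cases}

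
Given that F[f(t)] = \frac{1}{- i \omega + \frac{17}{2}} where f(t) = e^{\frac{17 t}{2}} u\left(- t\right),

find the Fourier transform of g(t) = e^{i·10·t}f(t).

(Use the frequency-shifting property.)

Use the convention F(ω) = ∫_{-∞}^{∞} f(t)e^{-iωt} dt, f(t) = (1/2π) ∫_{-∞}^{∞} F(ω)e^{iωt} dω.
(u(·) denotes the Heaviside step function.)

F[g](ω) = - \frac{2}{2 i \left(\omega - 10\right) - 17}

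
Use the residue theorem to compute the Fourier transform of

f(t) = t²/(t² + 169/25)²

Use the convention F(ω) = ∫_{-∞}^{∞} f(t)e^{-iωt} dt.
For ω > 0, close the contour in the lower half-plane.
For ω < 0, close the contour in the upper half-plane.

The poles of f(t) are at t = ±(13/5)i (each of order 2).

Let g(z) = f(z)e^{-iωz}; for large |z| the factor e^{-iωz} decays in the lower half-plane when ω > 0 and in the upper half-plane when ω < 0.

Case ω > 0 (lower half-plane, clockwise contour ⇒ F(ω) = -2πi·ΣRes):
  Res_{z = - \frac{13 i}{5}} g(z) = \frac{i \left(5 - 13 \omega\right) e^{- \frac{13 \omega}{5}}}{52} (pole of order 2)
  F(ω) = -2πi·ΣRes = \frac{\pi \left(5 - 13 \omega\right) e^{- \frac{13 \omega}{5}}}{26}

Case ω < 0 (upper half-plane, counterclockwise contour ⇒ F(ω) = +2πi·ΣRes):
  Res_{z = \frac{13 i}{5}} g(z) = \frac{i \left(- 13 \omega - 5\right) e^{\frac{13 \omega}{5}}}{52} (pole of order 2)
  F(ω) = 2πi·ΣRes = \frac{\pi \left(13 \omega + 5\right) e^{\frac{13 \omega}{5}}}{26}

Both cases combine into a single formula in |ω|:

F(ω) = \frac{\pi \left(5 - 13 \left|{\omega}\right|\right) e^{- \frac{13 \left|{\omega}\right|}{5}}}{26}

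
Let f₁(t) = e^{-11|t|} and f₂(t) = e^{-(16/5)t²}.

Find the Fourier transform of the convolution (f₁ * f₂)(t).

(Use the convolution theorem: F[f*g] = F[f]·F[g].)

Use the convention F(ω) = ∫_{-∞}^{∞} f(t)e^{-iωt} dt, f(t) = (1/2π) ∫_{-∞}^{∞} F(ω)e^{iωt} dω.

F[f₁*f₂](ω) = \frac{11 \sqrt{5} \sqrt{\pi} e^{- \frac{5 \omega^{2}}{64}}}{2 \left(\omega^{2} + 121\right)}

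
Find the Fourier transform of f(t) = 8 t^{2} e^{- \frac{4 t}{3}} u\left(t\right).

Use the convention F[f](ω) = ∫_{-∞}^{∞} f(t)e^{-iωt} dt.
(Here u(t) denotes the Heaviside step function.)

F(ω) = \frac{432}{\left(3 i \omega + 4\right)^{3}}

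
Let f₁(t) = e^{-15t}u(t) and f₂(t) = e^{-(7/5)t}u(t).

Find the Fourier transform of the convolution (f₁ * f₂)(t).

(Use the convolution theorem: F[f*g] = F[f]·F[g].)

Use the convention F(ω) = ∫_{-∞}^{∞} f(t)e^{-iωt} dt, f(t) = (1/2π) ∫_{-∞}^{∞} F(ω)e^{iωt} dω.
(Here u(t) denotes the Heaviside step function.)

F[f₁*f₂](ω) = \frac{5}{\left(i \omega + 15\right) \left(5 i \omega + 7\right)}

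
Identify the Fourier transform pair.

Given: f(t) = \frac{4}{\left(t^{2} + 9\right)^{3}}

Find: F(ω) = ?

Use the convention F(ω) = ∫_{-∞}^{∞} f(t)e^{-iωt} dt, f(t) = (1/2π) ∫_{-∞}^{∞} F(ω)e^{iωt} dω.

F(ω) = \frac{\pi \left(3 \omega^{2} + 3 \left|{\omega}\right| + 1\right) e^{- 3 \left|{\omega}\right|}}{162}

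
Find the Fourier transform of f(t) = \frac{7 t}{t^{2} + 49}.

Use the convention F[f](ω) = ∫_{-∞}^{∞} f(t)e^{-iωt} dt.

F(ω) = - 7 i \pi e^{- 7 \left|{\omega}\right|} \operatorname{sign}{\left(\omega \right)}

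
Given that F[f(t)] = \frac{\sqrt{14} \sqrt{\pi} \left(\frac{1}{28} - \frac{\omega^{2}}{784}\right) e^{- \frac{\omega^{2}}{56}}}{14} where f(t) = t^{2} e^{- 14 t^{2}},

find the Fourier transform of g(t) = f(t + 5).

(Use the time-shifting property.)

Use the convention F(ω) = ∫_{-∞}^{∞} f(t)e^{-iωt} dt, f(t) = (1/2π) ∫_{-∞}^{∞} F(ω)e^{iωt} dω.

F[g](ω) = \frac{\sqrt{14} \sqrt{\pi} \left(28 - \omega^{2}\right) e^{\frac{\omega \left(- \omega + 280 i\right)}{56}}}{10976}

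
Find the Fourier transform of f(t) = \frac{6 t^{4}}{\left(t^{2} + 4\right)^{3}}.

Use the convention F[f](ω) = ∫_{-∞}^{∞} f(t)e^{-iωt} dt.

F(ω) = \frac{3 \pi \left(4 \omega^{2} - 10 \left|{\omega}\right| + 3\right) e^{- 2 \left|{\omega}\right|}}{8}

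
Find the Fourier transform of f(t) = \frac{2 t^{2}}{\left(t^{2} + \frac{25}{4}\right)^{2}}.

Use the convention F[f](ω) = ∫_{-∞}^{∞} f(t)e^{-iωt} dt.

F(ω) = \frac{\pi \left(2 - 5 \left|{\omega}\right|\right) e^{- \frac{5 \left|{\omega}\right|}{2}}}{5}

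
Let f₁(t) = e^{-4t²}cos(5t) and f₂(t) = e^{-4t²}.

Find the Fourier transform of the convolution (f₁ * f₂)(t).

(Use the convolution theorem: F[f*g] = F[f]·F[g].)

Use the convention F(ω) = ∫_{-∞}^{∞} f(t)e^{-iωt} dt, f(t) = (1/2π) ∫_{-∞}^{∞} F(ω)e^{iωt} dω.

F[f₁*f₂](ω) = \frac{\pi \left(e^{\frac{5 \omega}{4}} + 1\right) e^{- \frac{\omega^{2}}{8} - \frac{5 \omega}{8} - \frac{25}{16}}}{8}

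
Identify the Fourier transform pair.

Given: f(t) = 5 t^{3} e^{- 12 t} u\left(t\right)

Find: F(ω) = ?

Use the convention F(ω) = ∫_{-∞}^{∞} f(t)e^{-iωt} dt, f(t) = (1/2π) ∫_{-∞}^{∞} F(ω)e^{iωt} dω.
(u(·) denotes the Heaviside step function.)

F(ω) = \frac{30}{\left(i \omega + 12\right)^{4}}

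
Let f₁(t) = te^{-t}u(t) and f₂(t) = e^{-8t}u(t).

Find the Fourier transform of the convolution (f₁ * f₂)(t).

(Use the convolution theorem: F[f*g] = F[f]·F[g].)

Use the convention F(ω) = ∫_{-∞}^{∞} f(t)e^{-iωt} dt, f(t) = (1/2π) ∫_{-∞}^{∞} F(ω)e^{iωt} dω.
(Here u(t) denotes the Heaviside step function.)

F[f₁*f₂](ω) = \frac{1}{\left(i \omega + 1\right)^{2} \left(i \omega + 8\right)}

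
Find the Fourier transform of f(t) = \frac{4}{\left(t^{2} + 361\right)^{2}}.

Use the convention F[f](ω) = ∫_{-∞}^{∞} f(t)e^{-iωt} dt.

F(ω) = \frac{2 \pi \left(19 \left|{\omega}\right| + 1\right) e^{- 19 \left|{\omega}\right|}}{6859}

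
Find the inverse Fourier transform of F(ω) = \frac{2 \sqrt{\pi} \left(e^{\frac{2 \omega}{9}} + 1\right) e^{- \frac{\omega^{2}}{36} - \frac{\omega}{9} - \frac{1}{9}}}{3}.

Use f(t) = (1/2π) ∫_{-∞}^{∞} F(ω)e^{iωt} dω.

f(t) = 4 e^{- 9 t^{2}} \cos{\left(2 t \right)}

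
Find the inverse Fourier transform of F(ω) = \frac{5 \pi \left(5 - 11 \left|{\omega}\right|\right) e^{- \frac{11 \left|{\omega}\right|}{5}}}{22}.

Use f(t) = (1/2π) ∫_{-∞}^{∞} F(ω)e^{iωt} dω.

f(t) = \frac{5 t^{2}}{\left(t^{2} + \frac{121}{25}\right)^{2}}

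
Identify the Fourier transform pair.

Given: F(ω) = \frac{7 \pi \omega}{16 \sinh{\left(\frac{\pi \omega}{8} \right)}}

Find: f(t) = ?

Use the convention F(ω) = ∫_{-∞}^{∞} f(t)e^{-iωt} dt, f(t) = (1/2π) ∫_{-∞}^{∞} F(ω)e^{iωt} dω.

f(t) = \frac{7}{\cosh^{2}{\left(4 t \right)}}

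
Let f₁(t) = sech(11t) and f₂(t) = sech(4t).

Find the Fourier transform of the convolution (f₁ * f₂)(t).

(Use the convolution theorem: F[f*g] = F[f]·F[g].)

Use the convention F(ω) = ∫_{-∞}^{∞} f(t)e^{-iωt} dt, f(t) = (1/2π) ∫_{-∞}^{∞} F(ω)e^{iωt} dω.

F[f₁*f₂](ω) = \frac{\pi^{2}}{44 \cosh{\left(\frac{\pi \omega}{22} \right)} \cosh{\left(\frac{\pi \omega}{8} \right)}}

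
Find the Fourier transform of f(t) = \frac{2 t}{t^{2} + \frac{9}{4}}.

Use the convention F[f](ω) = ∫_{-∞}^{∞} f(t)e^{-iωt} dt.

F(ω) = - 2 i \pi e^{- \frac{3 \left|{\omega}\right|}{2}} \operatorname{sign}{\left(\omega \right)}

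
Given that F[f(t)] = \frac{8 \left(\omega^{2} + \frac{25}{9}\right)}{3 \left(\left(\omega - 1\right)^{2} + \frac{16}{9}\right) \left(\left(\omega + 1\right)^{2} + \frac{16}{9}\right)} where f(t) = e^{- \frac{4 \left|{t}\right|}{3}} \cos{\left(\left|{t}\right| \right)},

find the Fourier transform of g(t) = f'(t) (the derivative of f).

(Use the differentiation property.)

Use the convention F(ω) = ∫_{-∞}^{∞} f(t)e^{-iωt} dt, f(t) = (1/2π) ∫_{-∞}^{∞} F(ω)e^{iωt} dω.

F[g](ω) = \frac{24 i \omega \left(9 \omega^{2} + 25\right)}{81 \omega^{4} + 126 \omega^{2} + 625}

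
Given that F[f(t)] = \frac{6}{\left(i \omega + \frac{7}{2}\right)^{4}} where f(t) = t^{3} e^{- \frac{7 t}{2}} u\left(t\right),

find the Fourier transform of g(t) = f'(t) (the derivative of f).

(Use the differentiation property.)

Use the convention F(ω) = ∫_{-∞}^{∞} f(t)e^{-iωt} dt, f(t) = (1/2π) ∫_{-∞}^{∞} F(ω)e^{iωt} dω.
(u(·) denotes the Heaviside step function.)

F[g](ω) = \frac{96 i \omega}{\left(2 i \omega + 7\right)^{4}}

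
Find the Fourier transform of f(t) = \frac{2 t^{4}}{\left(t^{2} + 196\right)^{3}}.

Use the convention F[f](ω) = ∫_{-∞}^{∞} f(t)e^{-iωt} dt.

F(ω) = \frac{\pi \left(196 \omega^{2} - 70 \left|{\omega}\right| + 3\right) e^{- 14 \left|{\omega}\right|}}{56}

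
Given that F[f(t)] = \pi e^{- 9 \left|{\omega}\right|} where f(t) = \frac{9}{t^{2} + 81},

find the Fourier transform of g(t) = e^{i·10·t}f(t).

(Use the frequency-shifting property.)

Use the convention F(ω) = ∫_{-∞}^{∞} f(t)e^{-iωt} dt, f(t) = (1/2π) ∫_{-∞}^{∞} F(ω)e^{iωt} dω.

F[g](ω) = \pi e^{- 9 \left|{\omega - 10}\right|}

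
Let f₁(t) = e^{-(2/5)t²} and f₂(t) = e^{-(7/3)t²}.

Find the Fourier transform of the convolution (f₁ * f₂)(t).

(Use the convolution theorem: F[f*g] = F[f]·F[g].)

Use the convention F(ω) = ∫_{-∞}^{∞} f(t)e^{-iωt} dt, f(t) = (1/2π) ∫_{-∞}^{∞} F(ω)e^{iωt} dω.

F[f₁*f₂](ω) = \frac{\sqrt{210} \pi e^{- \frac{41 \omega^{2}}{56}}}{14}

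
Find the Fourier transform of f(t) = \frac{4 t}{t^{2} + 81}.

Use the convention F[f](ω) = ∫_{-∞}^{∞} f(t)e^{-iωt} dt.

F(ω) = - 4 i \pi e^{- 9 \left|{\omega}\right|} \operatorname{sign}{\left(\omega \right)}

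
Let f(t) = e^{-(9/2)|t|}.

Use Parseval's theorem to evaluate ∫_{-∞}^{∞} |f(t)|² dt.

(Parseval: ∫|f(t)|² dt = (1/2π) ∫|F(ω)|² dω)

∫|f(t)|² dt = \frac{2}{9}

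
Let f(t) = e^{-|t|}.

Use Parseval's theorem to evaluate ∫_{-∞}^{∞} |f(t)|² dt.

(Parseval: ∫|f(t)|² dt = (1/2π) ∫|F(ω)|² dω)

∫|f(t)|² dt = 1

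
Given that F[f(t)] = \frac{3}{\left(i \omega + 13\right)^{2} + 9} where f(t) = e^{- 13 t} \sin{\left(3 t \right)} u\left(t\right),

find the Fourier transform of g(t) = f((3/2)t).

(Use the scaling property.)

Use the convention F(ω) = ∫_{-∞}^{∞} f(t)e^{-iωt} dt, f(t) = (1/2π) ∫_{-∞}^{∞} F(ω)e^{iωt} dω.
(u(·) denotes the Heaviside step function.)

F[g](ω) = \frac{18}{\left(2 i \omega + 39\right)^{2} + 81}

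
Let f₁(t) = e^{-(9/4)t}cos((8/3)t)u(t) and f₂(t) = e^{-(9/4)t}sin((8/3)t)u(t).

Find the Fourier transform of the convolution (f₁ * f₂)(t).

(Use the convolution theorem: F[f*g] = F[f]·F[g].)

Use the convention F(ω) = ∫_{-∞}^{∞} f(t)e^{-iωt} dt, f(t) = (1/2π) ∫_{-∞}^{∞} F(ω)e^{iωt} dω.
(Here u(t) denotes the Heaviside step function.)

F[f₁*f₂](ω) = \frac{13824 \left(4 i \omega + 9\right)}{\left(9 \left(4 i \omega + 9\right)^{2} + 1024\right)^{2}}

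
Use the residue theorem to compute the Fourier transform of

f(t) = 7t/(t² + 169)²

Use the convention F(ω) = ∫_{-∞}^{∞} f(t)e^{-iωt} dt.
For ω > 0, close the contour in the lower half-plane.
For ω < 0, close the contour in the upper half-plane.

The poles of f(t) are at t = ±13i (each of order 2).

Let g(z) = f(z)e^{-iωz}; for large |z| the factor e^{-iωz} decays in the lower half-plane when ω > 0 and in the upper half-plane when ω < 0.

Case ω > 0 (lower half-plane, clockwise contour ⇒ F(ω) = -2πi·ΣRes):
  Res_{z = - 13 i} g(z) = \frac{7 \omega e^{- 13 \omega}}{52} (pole of order 2)
  F(ω) = -2πi·ΣRes = - \frac{7 i \pi \omega e^{- 13 \omega}}{26}

Case ω < 0 (upper half-plane, counterclockwise contour ⇒ F(ω) = +2πi·ΣRes):
  Res_{z = 13 i} g(z) = - \frac{7 \omega e^{13 \omega}}{52} (pole of order 2)
  F(ω) = 2πi·ΣRes = - \frac{7 i \pi \omega e^{13 \omega}}{26}

Both cases combine into a single formula in |ω|:

F(ω) = - \frac{7 i \pi \omega e^{- 13 \left|{\omega}\right|}}{26}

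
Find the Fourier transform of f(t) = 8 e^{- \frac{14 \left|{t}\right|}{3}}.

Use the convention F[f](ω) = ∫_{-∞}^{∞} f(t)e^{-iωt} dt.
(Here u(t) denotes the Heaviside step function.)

F(ω) = \frac{672}{9 \omega^{2} + 196}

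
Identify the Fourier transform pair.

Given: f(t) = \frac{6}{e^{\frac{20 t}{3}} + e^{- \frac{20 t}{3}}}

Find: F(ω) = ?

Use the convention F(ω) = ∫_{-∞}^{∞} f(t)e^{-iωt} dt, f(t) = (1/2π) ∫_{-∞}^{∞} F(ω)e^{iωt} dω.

F(ω) = \frac{9 \pi}{20 \cosh{\left(\frac{3 \pi \omega}{40} \right)}}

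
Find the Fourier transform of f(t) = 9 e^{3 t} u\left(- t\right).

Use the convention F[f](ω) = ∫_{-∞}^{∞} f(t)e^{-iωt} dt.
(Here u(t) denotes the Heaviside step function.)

F(ω) = - \frac{9}{i \omega - 3}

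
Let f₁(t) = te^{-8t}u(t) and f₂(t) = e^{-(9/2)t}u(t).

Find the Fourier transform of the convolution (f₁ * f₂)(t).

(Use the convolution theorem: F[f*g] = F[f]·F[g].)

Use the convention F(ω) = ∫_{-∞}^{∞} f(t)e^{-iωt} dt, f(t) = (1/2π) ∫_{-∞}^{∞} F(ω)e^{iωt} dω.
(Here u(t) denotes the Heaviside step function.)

F[f₁*f₂](ω) = \frac{2}{\left(i \omega + 8\right)^{2} \left(2 i \omega + 9\right)}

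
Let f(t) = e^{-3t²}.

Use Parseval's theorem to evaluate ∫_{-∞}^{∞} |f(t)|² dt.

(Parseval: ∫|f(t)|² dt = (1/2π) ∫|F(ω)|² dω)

∫|f(t)|² dt = \frac{\sqrt{6} \sqrt{\pi}}{6}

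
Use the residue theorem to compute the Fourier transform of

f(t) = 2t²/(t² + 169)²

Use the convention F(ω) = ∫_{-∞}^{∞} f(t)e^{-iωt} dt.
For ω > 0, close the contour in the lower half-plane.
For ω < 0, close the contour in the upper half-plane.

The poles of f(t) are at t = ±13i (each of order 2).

Let g(z) = f(z)e^{-iωz}; for large |z| the factor e^{-iωz} decays in the lower half-plane when ω > 0 and in the upper half-plane when ω < 0.

Case ω > 0 (lower half-plane, clockwise contour ⇒ F(ω) = -2πi·ΣRes):
  Res_{z = - 13 i} g(z) = \frac{i \left(1 - 13 \omega\right) e^{- 13 \omega}}{26} (pole of order 2)
  F(ω) = -2πi·ΣRes = \frac{\pi \left(1 - 13 \omega\right) e^{- 13 \omega}}{13}

Case ω < 0 (upper half-plane, counterclockwise contour ⇒ F(ω) = +2πi·ΣRes):
  Res_{z = 13 i} g(z) = \frac{i \left(- 13 \omega - 1\right) e^{13 \omega}}{26} (pole of order 2)
  F(ω) = 2πi·ΣRes = \frac{\pi \left(13 \omega + 1\right) e^{13 \omega}}{13}

Both cases combine into a single formula in |ω|:

F(ω) = \frac{\pi \left(1 - 13 \left|{\omega}\right|\right) e^{- 13 \left|{\omega}\right|}}{13}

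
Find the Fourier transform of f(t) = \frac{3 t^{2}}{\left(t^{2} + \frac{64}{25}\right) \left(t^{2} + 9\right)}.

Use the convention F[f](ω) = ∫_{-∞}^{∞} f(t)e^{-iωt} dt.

F(ω) = \frac{225 \pi e^{- 3 \left|{\omega}\right|}}{161} - \frac{120 \pi e^{- \frac{8 \left|{\omega}\right|}{5}}}{161}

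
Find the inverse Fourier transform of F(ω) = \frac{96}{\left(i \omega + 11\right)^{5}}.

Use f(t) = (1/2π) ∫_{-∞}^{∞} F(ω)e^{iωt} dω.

f(t) = 4 t^{4} e^{- 11 t} u\left(t\right)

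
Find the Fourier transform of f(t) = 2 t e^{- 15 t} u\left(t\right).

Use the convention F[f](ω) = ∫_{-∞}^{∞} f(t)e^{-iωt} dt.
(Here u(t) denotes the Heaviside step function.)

F(ω) = \frac{2}{\left(i \omega + 15\right)^{2}}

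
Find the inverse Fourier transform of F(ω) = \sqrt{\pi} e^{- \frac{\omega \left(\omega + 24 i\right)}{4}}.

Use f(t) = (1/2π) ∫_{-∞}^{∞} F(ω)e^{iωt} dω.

f(t) = e^{- \left(t - 6\right)^{2}}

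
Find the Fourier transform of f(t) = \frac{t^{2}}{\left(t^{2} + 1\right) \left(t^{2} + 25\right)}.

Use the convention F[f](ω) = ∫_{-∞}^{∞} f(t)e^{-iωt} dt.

F(ω) = \frac{\pi \left(5 - e^{4 \left|{\omega}\right|}\right) e^{- 5 \left|{\omega}\right|}}{24}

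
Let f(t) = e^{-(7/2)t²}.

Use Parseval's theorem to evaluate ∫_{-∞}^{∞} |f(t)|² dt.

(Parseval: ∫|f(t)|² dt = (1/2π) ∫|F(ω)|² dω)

∫|f(t)|² dt = \frac{\sqrt{7} \sqrt{\pi}}{7}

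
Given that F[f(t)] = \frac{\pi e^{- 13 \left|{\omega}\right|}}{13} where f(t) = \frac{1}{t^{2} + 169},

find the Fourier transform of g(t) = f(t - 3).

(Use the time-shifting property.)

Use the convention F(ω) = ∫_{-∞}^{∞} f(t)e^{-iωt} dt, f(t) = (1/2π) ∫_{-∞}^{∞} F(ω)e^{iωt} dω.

F[g](ω) = \frac{\pi e^{- 3 i \omega - 13 \left|{\omega}\right|}}{13}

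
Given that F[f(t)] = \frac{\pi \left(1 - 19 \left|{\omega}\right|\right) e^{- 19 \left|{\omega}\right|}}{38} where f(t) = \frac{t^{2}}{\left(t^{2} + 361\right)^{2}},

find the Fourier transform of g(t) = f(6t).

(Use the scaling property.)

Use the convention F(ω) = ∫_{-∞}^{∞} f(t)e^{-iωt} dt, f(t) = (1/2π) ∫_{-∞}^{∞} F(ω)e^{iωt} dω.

F[g](ω) = \frac{\pi \left(6 - 19 \left|{\omega}\right|\right) e^{- \frac{19 \left|{\omega}\right|}{6}}}{1368}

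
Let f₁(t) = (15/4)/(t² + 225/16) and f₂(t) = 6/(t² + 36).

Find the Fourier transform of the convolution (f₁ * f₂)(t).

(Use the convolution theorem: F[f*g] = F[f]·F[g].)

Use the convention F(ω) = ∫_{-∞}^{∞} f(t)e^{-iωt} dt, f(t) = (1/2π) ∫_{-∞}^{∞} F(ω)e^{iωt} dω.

F[f₁*f₂](ω) = \pi^{2} e^{- \frac{39 \left|{\omega}\right|}{4}}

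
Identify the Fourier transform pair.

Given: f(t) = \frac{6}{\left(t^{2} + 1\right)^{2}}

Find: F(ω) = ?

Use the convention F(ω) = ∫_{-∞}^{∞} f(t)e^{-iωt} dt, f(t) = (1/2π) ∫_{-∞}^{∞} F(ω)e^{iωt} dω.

F(ω) = 3 \pi \left(\left|{\omega}\right| + 1\right) e^{- \left|{\omega}\right|}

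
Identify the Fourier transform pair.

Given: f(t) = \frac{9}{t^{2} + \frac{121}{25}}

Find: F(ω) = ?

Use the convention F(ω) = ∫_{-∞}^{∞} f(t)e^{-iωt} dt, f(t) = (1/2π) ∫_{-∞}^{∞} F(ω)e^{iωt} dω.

F(ω) = \frac{45 \pi e^{- \frac{11 \left|{\omega}\right|}{5}}}{11}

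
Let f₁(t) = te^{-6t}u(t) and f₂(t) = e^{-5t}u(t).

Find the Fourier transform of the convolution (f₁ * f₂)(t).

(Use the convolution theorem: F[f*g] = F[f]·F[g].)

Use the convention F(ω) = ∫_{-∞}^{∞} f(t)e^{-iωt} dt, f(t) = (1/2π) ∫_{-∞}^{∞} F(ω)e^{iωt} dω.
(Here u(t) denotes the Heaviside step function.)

F[f₁*f₂](ω) = \frac{1}{\left(i \omega + 5\right) \left(i \omega + 6\right)^{2}}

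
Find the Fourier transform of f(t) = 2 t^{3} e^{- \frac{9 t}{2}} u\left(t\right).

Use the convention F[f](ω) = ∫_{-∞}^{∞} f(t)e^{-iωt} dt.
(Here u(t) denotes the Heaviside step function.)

F(ω) = \frac{192}{\left(2 i \omega + 9\right)^{4}}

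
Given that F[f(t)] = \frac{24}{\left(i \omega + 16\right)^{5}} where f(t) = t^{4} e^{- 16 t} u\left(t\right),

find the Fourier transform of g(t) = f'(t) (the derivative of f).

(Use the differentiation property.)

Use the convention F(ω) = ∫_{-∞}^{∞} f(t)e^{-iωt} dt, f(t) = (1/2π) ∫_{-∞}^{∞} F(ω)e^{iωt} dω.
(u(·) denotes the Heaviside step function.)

F[g](ω) = \frac{24 i \omega}{\left(i \omega + 16\right)^{5}}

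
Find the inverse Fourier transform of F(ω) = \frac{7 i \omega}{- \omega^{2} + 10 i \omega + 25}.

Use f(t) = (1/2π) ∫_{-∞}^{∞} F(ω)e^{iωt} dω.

f(t) = 7 \left(1 - 5 t\right) e^{- 5 t} u\left(t\right)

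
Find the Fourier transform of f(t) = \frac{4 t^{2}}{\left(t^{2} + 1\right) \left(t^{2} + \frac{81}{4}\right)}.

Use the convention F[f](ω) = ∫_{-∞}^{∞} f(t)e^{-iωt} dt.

F(ω) = - \frac{16 \pi e^{- \left|{\omega}\right|}}{77} + \frac{72 \pi e^{- \frac{9 \left|{\omega}\right|}{2}}}{77}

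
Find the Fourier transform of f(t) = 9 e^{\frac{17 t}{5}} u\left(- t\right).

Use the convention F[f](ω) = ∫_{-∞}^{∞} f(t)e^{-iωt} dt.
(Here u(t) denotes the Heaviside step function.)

F(ω) = - \frac{45}{5 i \omega - 17}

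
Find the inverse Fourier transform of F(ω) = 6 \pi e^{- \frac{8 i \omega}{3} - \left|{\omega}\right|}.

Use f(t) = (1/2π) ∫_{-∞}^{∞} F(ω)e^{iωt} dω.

f(t) = \frac{6}{\left(t - \frac{8}{3}\right)^{2} + 1}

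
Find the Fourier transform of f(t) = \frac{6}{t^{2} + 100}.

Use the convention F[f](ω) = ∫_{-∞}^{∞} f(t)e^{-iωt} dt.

F(ω) = \frac{3 \pi e^{- 10 \left|{\omega}\right|}}{5}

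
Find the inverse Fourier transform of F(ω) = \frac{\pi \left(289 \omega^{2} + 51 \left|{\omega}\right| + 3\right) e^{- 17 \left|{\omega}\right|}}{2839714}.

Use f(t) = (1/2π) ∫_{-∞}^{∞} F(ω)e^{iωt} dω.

f(t) = \frac{4}{\left(t^{2} + 289\right)^{3}}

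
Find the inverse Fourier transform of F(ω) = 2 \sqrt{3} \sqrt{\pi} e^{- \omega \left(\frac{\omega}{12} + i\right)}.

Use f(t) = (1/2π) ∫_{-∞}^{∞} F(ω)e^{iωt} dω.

f(t) = 6 e^{- 3 \left(t - 1\right)^{2}}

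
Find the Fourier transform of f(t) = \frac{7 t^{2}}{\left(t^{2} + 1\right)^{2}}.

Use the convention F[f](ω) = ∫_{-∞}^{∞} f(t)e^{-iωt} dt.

F(ω) = \frac{7 \pi \left(1 - \left|{\omega}\right|\right) e^{- \left|{\omega}\right|}}{2}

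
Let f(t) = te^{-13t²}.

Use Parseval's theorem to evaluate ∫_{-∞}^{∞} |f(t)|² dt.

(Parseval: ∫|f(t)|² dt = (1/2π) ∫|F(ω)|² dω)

∫|f(t)|² dt = \frac{\sqrt{26} \sqrt{\pi}}{1352}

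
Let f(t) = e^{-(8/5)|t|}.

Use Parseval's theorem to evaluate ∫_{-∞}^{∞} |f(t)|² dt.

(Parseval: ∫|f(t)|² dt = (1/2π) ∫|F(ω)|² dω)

∫|f(t)|² dt = \frac{5}{8}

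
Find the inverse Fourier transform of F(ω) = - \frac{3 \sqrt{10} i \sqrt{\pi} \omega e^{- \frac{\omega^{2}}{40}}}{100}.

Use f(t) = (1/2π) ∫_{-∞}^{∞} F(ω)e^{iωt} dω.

f(t) = 6 t e^{- 10 t^{2}}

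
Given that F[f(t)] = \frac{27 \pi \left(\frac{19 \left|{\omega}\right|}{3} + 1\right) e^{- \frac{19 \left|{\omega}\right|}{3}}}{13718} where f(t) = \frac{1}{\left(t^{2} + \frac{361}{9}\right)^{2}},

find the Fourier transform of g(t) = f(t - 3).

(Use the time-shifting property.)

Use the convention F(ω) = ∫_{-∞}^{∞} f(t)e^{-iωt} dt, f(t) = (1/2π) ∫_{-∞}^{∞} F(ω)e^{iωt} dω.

F[g](ω) = \frac{9 \pi \left(19 \left|{\omega}\right| + 3\right) e^{- 3 i \omega - \frac{19 \left|{\omega}\right|}{3}}}{13718}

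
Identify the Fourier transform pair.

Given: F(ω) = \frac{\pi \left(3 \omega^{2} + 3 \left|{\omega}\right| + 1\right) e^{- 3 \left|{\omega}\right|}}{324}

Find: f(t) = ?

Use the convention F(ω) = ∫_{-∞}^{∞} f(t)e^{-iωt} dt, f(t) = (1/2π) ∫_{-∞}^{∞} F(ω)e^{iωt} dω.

f(t) = \frac{2}{\left(t^{2} + 9\right)^{3}}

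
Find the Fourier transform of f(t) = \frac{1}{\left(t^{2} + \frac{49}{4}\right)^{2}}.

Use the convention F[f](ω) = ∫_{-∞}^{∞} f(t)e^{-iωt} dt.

F(ω) = \frac{2 \pi \left(7 \left|{\omega}\right| + 2\right) e^{- \frac{7 \left|{\omega}\right|}{2}}}{343}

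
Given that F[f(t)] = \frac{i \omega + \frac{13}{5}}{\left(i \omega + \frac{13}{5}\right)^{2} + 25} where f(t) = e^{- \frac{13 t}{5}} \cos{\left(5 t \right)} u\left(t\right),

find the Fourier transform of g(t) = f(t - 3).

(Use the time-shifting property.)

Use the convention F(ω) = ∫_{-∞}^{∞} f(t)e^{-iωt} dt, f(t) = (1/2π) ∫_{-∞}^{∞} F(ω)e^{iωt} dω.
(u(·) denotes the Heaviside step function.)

F[g](ω) = \frac{5 \left(5 i \omega + 13\right) e^{- 3 i \omega}}{\left(5 i \omega + 13\right)^{2} + 625}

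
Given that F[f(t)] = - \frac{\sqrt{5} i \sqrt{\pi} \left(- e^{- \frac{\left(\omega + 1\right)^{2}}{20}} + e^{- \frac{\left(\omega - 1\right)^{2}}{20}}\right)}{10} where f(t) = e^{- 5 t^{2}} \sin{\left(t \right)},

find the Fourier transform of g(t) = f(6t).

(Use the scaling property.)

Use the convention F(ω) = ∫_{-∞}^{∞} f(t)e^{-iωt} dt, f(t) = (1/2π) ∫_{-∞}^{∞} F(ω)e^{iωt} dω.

F[g](ω) = \frac{\sqrt{5} i \sqrt{\pi} \left(1 - e^{\frac{\omega}{30}}\right) e^{- \frac{\omega^{2}}{720} - \frac{\omega}{60} - \frac{1}{20}}}{60}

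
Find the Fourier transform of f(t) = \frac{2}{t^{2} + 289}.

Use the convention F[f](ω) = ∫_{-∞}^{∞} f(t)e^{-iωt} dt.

F(ω) = \frac{2 \pi e^{- 17 \left|{\omega}\right|}}{17}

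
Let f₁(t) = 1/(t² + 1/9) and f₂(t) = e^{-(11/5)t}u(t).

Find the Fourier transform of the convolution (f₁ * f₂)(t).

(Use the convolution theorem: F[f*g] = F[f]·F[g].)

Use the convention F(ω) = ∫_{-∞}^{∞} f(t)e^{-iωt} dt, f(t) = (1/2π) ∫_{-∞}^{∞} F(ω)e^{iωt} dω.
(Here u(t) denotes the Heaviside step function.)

F[f₁*f₂](ω) = \frac{15 \pi e^{- \frac{\left|{\omega}\right|}{3}}}{5 i \omega + 11}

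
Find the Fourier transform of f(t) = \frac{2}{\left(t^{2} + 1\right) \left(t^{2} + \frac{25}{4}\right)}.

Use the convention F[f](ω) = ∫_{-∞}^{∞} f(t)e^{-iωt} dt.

F(ω) = \frac{8 \pi e^{- \left|{\omega}\right|}}{21} - \frac{16 \pi e^{- \frac{5 \left|{\omega}\right|}{2}}}{105}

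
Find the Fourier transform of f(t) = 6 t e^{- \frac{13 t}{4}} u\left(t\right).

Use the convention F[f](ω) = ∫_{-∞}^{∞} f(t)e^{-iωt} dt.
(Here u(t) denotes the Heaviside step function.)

F(ω) = \frac{96}{\left(4 i \omega + 13\right)^{2}}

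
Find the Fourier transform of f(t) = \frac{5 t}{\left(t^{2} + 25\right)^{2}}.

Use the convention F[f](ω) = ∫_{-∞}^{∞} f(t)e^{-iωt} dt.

F(ω) = - \frac{i \pi \omega e^{- 5 \left|{\omega}\right|}}{2}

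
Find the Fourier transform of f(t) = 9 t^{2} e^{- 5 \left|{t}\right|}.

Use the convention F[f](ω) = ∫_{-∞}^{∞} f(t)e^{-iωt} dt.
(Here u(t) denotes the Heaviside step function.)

F(ω) = \frac{180 \left(25 - 3 \omega^{2}\right)}{\left(\omega^{2} + 25\right)^{3}}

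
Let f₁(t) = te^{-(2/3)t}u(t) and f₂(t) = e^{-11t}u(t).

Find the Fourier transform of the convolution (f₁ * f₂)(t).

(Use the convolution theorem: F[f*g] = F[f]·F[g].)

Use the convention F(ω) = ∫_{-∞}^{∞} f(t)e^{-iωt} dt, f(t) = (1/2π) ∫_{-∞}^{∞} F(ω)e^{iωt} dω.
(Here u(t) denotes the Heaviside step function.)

F[f₁*f₂](ω) = \frac{9}{\left(i \omega + 11\right) \left(3 i \omega + 2\right)^{2}}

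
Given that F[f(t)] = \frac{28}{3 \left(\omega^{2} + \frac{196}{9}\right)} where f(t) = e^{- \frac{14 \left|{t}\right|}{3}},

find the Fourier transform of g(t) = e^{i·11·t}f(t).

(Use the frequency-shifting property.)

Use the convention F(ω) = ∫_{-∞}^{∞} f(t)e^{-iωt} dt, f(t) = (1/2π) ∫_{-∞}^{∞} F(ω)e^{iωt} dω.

F[g](ω) = \frac{84}{9 \left(\omega - 11\right)^{2} + 196}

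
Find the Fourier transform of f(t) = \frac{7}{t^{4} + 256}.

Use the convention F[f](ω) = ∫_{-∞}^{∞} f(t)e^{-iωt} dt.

F(ω) = \frac{7 \pi e^{- 2 \sqrt{2} \left|{\omega}\right|} \sin{\left(2 \sqrt{2} \left|{\omega}\right| + \frac{\pi}{4} \right)}}{64}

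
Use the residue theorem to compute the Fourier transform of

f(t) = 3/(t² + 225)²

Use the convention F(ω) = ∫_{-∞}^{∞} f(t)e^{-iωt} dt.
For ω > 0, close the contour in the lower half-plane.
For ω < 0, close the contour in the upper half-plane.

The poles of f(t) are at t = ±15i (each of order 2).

Let g(z) = f(z)e^{-iωz}; for large |z| the factor e^{-iωz} decays in the lower half-plane when ω > 0 and in the upper half-plane when ω < 0.

Case ω > 0 (lower half-plane, clockwise contour ⇒ F(ω) = -2πi·ΣRes):
  Res_{z = - 15 i} g(z) = \frac{i \left(15 \omega + 1\right) e^{- 15 \omega}}{4500} (pole of order 2)
  F(ω) = -2πi·ΣRes = \frac{\pi \left(15 \omega + 1\right) e^{- 15 \omega}}{2250}

Case ω < 0 (upper half-plane, counterclockwise contour ⇒ F(ω) = +2πi·ΣRes):
  Res_{z = 15 i} g(z) = \frac{i \left(15 \omega - 1\right) e^{15 \omega}}{4500} (pole of order 2)
  F(ω) = 2πi·ΣRes = \frac{\pi \left(1 - 15 \omega\right) e^{15 \omega}}{2250}

Both cases combine into a single formula in |ω|:

F(ω) = \frac{\pi \left(15 \left|{\omega}\right| + 1\right) e^{- 15 \left|{\omega}\right|}}{2250}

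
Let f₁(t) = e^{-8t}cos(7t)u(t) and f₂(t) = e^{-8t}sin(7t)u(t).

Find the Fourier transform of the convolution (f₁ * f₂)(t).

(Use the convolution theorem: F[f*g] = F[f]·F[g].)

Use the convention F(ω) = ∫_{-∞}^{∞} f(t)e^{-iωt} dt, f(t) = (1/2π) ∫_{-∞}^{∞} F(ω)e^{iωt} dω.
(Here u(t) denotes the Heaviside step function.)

F[f₁*f₂](ω) = \frac{7 \left(i \omega + 8\right)}{\left(\left(i \omega + 8\right)^{2} + 49\right)^{2}}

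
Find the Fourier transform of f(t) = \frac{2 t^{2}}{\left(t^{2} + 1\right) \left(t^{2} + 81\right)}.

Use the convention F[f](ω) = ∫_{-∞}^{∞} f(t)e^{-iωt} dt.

F(ω) = \frac{\pi \left(9 - e^{8 \left|{\omega}\right|}\right) e^{- 9 \left|{\omega}\right|}}{40}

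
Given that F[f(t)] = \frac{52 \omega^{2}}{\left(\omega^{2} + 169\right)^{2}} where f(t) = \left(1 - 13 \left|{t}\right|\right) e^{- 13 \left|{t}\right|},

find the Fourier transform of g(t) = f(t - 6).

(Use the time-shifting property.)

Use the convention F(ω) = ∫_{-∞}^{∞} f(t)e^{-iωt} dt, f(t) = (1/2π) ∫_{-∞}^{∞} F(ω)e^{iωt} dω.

F[g](ω) = \frac{52 \omega^{2} e^{- 6 i \omega}}{\left(\omega^{2} + 169\right)^{2}}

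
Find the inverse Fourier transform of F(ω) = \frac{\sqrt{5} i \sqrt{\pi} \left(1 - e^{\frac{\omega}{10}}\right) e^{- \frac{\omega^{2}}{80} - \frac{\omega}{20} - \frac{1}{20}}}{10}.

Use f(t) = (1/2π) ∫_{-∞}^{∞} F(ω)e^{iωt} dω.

f(t) = 2 e^{- 20 t^{2}} \sin{\left(2 t \right)}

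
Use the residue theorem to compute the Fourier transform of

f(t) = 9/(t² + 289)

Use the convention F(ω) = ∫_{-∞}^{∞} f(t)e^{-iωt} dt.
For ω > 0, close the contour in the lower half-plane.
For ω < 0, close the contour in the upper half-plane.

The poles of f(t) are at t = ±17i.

Let g(z) = f(z)e^{-iωz}; for large |z| the factor e^{-iωz} decays in the lower half-plane when ω > 0 and in the upper half-plane when ω < 0.

Case ω > 0 (lower half-plane, clockwise contour ⇒ F(ω) = -2πi·ΣRes):
  Res_{z = - 17 i} g(z) = \frac{9 i e^{- 17 \omega}}{34}
  F(ω) = -2πi·ΣRes = \frac{9 \pi e^{- 17 \omega}}{17}

Case ω < 0 (upper half-plane, counterclockwise contour ⇒ F(ω) = +2πi·ΣRes):
  Res_{z = 17 i} g(z) = - \frac{9 i e^{17 \omega}}{34}
  F(ω) = 2πi·ΣRes = \frac{9 \pi e^{17 \omega}}{17}

Both cases combine into a single formula in |ω|:

F(ω) = \frac{9 \pi e^{- 17 \left|{\omega}\right|}}{17}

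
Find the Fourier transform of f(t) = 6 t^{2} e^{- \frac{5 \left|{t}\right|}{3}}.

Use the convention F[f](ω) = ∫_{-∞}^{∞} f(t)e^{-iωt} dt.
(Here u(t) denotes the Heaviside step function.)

F(ω) = \frac{3240 \left(25 - 27 \omega^{2}\right)}{\left(9 \omega^{2} + 25\right)^{3}}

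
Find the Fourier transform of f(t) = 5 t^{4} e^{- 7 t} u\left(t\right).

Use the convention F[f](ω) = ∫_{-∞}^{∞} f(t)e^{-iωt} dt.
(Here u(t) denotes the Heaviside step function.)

F(ω) = \frac{120}{\left(i \omega + 7\right)^{5}}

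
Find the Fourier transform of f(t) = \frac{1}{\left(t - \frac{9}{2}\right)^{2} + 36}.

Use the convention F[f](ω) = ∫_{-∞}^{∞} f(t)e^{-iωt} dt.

F(ω) = \frac{\pi e^{- \frac{9 i \omega}{2} - 6 \left|{\omega}\right|}}{6}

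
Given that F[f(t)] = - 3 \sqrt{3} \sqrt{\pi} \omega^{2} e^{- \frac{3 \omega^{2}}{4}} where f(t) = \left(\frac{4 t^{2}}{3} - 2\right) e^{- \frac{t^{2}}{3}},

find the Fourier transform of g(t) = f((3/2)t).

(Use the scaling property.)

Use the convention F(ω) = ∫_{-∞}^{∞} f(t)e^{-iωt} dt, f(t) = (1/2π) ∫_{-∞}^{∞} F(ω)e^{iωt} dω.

F[g](ω) = - \frac{8 \sqrt{3} \sqrt{\pi} \omega^{2} e^{- \frac{\omega^{2}}{3}}}{9}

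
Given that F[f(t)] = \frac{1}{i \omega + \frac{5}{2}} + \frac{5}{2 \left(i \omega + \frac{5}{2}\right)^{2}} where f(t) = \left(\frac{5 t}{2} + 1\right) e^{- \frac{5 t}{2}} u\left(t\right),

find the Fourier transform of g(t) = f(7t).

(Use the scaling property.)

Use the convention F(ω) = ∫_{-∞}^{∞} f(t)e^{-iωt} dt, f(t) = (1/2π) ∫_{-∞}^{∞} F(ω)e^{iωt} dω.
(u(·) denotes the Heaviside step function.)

F[g](ω) = \frac{4 \left(- i \omega - 35\right)}{4 \omega^{2} - 140 i \omega - 1225}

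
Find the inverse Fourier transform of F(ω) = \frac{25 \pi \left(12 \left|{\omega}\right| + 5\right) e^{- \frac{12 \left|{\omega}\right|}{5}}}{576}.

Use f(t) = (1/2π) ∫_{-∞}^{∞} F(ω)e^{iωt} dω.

f(t) = \frac{6}{\left(t^{2} + \frac{144}{25}\right)^{2}}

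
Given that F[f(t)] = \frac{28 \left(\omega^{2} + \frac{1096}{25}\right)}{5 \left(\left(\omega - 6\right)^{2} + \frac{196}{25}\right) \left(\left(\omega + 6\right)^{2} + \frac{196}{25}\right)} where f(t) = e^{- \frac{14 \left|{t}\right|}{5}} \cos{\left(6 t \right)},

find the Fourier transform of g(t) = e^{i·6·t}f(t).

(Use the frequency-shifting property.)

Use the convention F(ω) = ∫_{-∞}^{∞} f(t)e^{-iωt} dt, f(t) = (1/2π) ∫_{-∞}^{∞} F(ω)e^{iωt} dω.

F[g](ω) = \frac{140 \left(25 \left(\omega - 6\right)^{2} + 1096\right)}{\left(25 \omega^{2} + 196\right) \left(25 \left(\omega - 12\right)^{2} + 196\right)}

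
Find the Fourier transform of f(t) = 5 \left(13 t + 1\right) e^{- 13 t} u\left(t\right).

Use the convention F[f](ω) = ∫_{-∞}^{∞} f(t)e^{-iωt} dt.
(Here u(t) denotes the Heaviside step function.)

F(ω) = \frac{5 \left(- i \omega - 26\right)}{\omega^{2} - 26 i \omega - 169}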